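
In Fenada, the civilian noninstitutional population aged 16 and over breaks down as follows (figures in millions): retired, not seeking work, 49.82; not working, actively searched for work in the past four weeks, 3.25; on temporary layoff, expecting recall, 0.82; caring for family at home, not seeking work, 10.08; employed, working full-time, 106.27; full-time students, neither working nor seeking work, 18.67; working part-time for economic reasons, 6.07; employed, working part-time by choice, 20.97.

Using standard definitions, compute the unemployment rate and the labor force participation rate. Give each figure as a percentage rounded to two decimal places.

Unemployment rate ≈ 2.96%; labor force participation rate ≈ 63.62%.

Employed = 106.27 + 6.07 + 20.97 = 133.31 million (anyone who worked, including part-time for economic reasons, counts as employed).
Unemployed = 3.25 + 0.82 = 4.07 million (jobless and actively searching, or on temporary layoff).
Labor force = 133.31 + 4.07 = 137.38 million.
Not in labor force = 49.82 + 10.08 + 18.67 = 78.57 million (those not working and not actively searching are outside the labor force).
Civilian working-age population = 137.38 + 78.57 = 215.95 million.
Unemployment rate = 4.07 / 137.38 = 2.96%.
Labor force participation rate = 137.38 / 215.95 = 63.62%.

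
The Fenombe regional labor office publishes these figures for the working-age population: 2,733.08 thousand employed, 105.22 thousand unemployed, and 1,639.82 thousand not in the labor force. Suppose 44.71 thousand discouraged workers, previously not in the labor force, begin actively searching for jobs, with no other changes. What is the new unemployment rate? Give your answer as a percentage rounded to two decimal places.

Initially, labor force = 2,733.08 + 105.22 = 2,838.30 thousand, so u = 105.22/2,838.30 = 3.71%.
After the change, unemployed and labor force both rise by 44.71 → E = 2,733.08, U = 149.93, labor force = 2,883.01 thousand.
New unemployment rate = 149.93 / 2,883.01 = 5.20%.

New unemployment rate ≈ 5.20%.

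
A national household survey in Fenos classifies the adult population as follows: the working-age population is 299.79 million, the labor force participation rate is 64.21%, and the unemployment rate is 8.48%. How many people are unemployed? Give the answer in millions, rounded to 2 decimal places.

Labor force = 0.6421 × 299.79 = 192.50 million.
Unemployed = 0.0848 × 192.50 ≈ 16.32 million.

About 16.32 million are unemployed.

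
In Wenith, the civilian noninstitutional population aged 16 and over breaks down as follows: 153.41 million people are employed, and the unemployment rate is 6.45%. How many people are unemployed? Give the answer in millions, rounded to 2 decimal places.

About 10.58 million are unemployed.

Let U be the number unemployed. The labor force is E + U, and U/(E+U) = 0.0645.
So U = 0.0645 × 153.41 / (1 − 0.0645) = 9.8949 / 0.9355 ≈ 10.58 million.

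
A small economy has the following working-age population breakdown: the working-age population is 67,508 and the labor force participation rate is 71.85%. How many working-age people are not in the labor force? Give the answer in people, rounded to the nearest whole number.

About 19,004 are not in the labor force.

Share not in the labor force = 1 − 0.7185 = 0.2815.
Not in labor force = 0.2815 × 67,508 ≈ 19,004.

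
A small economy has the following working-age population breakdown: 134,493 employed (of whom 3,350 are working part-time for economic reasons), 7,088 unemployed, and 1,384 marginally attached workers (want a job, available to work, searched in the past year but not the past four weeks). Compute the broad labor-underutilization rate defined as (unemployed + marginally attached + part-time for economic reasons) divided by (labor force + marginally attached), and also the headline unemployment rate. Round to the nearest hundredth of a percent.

Labor force = 134,493 + 7,088 = 141,581.
Numerator = 7,088 + 1,384 + 3,350 = 11,822.
Denominator = 141,581 + 1,384 = 142,965.
Broad rate = 11,822 / 142,965 = 8.27%.
Headline unemployment rate = 7,088 / 141,581 = 5.01%.

Broad underutilization rate ≈ 8.27%; headline unemployment rate ≈ 5.01%.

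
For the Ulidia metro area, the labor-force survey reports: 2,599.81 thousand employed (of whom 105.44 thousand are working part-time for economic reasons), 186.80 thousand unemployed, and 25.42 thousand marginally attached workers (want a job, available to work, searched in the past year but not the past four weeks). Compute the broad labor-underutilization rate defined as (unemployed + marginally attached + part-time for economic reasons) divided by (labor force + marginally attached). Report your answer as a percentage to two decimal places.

Labor force = 2,599.81 + 186.80 = 2,786.61 thousand.
Numerator = 186.80 + 25.42 + 105.44 = 317.66 thousand.
Denominator = 2,786.61 + 25.42 = 2,812.03 thousand.
Broad rate = 317.66 / 2,812.03 = 11.30%.

Broad underutilization rate ≈ 11.30%.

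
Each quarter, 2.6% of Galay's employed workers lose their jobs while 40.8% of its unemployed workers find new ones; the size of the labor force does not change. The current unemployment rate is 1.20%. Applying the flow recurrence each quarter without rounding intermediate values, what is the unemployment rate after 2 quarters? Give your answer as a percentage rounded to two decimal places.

Unemployment rate after two quarters ≈ 4.46%.

With a fixed labor force, u_{t+1} = u_t + s·(1−u_t) − f·u_t = u_t·(1−s−f) + s.
Here 1−s−f = 0.566 and s = 0.026.
u_1 = 0.012000 × 0.566 + 0.026 = 0.032792.
u_2 = 0.032792 × 0.566 + 0.026 = 0.044560.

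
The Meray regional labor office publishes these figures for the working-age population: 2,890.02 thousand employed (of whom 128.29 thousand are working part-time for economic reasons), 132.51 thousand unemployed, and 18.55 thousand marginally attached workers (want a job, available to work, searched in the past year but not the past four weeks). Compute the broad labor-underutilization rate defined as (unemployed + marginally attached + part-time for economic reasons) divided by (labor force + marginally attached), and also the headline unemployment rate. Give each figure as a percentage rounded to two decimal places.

Broad underutilization rate ≈ 9.19%; headline unemployment rate ≈ 4.38%.

Labor force = 2,890.02 + 132.51 = 3,022.53 thousand.
Numerator = 132.51 + 18.55 + 128.29 = 279.35 thousand.
Denominator = 3,022.53 + 18.55 = 3,041.08 thousand.
Broad rate = 279.35 / 3,041.08 = 9.19%.
Headline unemployment rate = 132.51 / 3,022.53 = 4.38%.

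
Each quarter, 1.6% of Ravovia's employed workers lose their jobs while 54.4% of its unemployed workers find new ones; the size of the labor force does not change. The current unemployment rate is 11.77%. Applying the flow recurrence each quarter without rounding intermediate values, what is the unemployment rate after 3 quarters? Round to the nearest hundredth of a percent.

Unemployment rate after three quarters ≈ 3.62%.

With a fixed labor force, u_{t+1} = u_t + s·(1−u_t) − f·u_t = u_t·(1−s−f) + s.
Here 1−s−f = 0.440 and s = 0.016.
u_1 = 0.117700 × 0.440 + 0.016 = 0.067788.
u_2 = 0.067788 × 0.440 + 0.016 = 0.045827.
u_3 = 0.045827 × 0.440 + 0.016 = 0.036164.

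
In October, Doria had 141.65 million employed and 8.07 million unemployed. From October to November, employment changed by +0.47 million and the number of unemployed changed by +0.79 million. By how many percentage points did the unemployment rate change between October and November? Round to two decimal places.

The unemployment rate changed by +0.48 percentage points.

October: labor force = 141.65 + 8.07 = 149.72; u = 8.07/149.72 = 5.39%.
November: labor force = 142.12 + 8.86 = 150.98; u = 8.86/150.98 = 5.87%.
Change = 5.87% − 5.39% = +0.48 pp.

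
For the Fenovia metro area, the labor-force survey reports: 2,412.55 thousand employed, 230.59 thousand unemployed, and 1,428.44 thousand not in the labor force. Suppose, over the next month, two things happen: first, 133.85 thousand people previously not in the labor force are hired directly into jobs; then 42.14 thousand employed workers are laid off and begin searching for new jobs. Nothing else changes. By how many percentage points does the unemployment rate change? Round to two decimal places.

The unemployment rate changes by +1.10 percentage points.

Initially, labor force = 2,412.55 + 230.59 = 2,643.14 thousand, so u = 230.59/2,643.14 = 8.72%.
After the first change, employed and labor force both rise by 133.85; unemployed unchanged → E = 2,546.40, U = 230.59, labor force = 2,776.99 thousand.
After the second change, employed falls and unemployed rises by 42.14; labor force unchanged → E = 2,504.26, U = 272.73, labor force = 2,776.99 thousand.
New unemployment rate = 272.73 / 2,776.99 = 9.82%.
Change = 9.82% − 8.72% = +1.10 percentage points.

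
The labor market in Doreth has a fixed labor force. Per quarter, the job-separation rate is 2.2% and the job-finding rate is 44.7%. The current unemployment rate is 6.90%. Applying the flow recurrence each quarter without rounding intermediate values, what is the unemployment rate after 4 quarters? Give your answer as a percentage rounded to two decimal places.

With a fixed labor force, u_{t+1} = u_t + s·(1−u_t) − f·u_t = u_t·(1−s−f) + s.
Here 1−s−f = 0.531 and s = 0.022.
u_1 = 0.069000 × 0.531 + 0.022 = 0.058639.
u_2 = 0.058639 × 0.531 + 0.022 = 0.053137.
u_3 = 0.053137 × 0.531 + 0.022 = 0.050216.
u_4 = 0.050216 × 0.531 + 0.022 = 0.048665.

Unemployment rate after four quarters ≈ 4.87%.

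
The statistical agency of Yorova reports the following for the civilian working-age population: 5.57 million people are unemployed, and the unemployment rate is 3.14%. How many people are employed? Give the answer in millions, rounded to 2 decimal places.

Labor force = U / u = 5.57 / 0.0314 ≈ 177.39 million.
Employed = labor force − unemployed = 177.39 − 5.57 = 171.82 million.

About 171.82 million are employed.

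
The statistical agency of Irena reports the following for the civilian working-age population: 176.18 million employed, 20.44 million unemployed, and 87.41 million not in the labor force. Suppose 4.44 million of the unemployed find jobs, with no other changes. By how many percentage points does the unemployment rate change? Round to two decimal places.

The unemployment rate changes by −2.26 percentage points.

Initially, labor force = 176.18 + 20.44 = 196.62 million, so u = 20.44/196.62 = 10.40%.
After the change, unemployed falls and employed rises by 4.44; labor force unchanged → E = 180.62, U = 16.00, labor force = 196.62 million.
New unemployment rate = 16.00 / 196.62 = 8.14%.
Change = 8.14% − 10.40% = −2.26 percentage points.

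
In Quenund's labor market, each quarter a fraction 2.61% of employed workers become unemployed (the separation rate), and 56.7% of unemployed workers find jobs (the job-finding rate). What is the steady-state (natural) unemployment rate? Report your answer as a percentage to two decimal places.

Steady-state unemployment rate ≈ 4.40%.

At steady state the flows balance: s·E = f·U, so U/(E+U) = s/(s+f).
u* = 2.61 / (2.61 + 56.7) = 2.61 / 59.31 = 4.40%.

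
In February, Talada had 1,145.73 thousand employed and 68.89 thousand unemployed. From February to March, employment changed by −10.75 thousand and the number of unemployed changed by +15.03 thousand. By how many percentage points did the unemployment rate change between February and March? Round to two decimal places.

February: labor force = 1,145.73 + 68.89 = 1,214.62; u = 68.89/1,214.62 = 5.67%.
March: labor force = 1,134.98 + 83.92 = 1,218.90; u = 83.92/1,218.90 = 6.88%.
Change = 6.88% − 5.67% = +1.21 pp.

The unemployment rate changed by +1.21 percentage points.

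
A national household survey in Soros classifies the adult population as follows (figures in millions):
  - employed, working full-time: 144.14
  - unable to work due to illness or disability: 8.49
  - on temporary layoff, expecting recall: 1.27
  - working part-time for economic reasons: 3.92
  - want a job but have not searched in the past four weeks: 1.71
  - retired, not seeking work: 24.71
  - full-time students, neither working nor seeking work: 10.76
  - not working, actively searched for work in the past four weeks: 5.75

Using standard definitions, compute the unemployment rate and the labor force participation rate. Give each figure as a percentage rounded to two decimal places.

Employed = 144.14 + 3.92 = 148.06 million (anyone who worked, including part-time for economic reasons, counts as employed).
Unemployed = 1.27 + 5.75 = 7.02 million (jobless and actively searching, or on temporary layoff).
Labor force = 148.06 + 7.02 = 155.08 million.
Not in labor force = 8.49 + 1.71 + 24.71 + 10.76 = 45.67 million (those not working and not actively searching are outside the labor force — including those who want a job but have given up searching).
Civilian working-age population = 155.08 + 45.67 = 200.75 million.
Unemployment rate = 7.02 / 155.08 = 4.53%.
Labor force participation rate = 155.08 / 200.75 = 77.25%.

Unemployment rate ≈ 4.53%; labor force participation rate ≈ 77.25%.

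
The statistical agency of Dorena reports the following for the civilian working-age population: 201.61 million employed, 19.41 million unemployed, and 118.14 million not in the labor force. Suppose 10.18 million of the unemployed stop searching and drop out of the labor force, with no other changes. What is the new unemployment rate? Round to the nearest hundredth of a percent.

New unemployment rate ≈ 4.38%.

Initially, labor force = 201.61 + 19.41 = 221.02 million, so u = 19.41/221.02 = 8.78%.
After the change, unemployed and labor force both fall by 10.18 → E = 201.61, U = 9.23, labor force = 210.84 million.
New unemployment rate = 9.23 / 210.84 = 4.38%.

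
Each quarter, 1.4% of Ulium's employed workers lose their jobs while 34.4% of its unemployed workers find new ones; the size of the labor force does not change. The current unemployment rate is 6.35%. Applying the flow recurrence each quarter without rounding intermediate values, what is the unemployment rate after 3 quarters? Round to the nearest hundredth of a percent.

With a fixed labor force, u_{t+1} = u_t + s·(1−u_t) − f·u_t = u_t·(1−s−f) + s.
Here 1−s−f = 0.642 and s = 0.014.
u_1 = 0.063500 × 0.642 + 0.014 = 0.054767.
u_2 = 0.054767 × 0.642 + 0.014 = 0.049160.
u_3 = 0.049160 × 0.642 + 0.014 = 0.045561.

Unemployment rate after three quarters ≈ 4.56%.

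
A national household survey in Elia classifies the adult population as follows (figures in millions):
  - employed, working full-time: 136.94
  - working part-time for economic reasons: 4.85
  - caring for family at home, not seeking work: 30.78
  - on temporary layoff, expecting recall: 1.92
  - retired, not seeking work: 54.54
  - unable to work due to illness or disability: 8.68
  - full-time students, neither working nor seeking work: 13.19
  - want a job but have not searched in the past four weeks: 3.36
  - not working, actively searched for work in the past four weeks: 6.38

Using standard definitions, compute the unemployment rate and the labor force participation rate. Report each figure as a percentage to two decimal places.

Unemployment rate ≈ 5.53%; labor force participation rate ≈ 57.59%.

Employed = 136.94 + 4.85 = 141.79 million (anyone who worked, including part-time for economic reasons, counts as employed).
Unemployed = 1.92 + 6.38 = 8.30 million (jobless and actively searching, or on temporary layoff).
Labor force = 141.79 + 8.30 = 150.09 million.
Not in labor force = 30.78 + 54.54 + 8.68 + 13.19 + 3.36 = 110.55 million (those not working and not actively searching are outside the labor force — including those who want a job but have given up searching).
Civilian working-age population = 150.09 + 110.55 = 260.64 million.
Unemployment rate = 8.30 / 150.09 = 5.53%.
Labor force participation rate = 150.09 / 260.64 = 57.59%.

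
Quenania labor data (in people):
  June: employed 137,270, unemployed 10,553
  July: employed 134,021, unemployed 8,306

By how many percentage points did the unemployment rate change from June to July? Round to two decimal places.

June: labor force = 137,270 + 10,553 = 147,823; u = 10,553/147,823 = 7.14%.
July: labor force = 134,021 + 8,306 = 142,327; u = 8,306/142,327 = 5.84%.
Change = 5.84% − 7.14% = −1.30 pp.

The unemployment rate changed by −1.30 percentage points.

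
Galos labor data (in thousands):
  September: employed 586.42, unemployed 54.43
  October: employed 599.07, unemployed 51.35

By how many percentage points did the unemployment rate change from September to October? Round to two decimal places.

September: labor force = 586.42 + 54.43 = 640.85; u = 54.43/640.85 = 8.49%.
October: labor force = 599.07 + 51.35 = 650.42; u = 51.35/650.42 = 7.89%.
Change = 7.89% − 8.49% = −0.60 pp.

The unemployment rate changed by −0.60 percentage points.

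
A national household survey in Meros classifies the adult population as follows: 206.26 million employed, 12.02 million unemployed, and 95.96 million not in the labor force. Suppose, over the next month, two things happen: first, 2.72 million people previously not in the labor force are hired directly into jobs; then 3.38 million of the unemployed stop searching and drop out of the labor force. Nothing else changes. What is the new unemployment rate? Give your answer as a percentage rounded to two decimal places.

New unemployment rate ≈ 3.97%.

Initially, labor force = 206.26 + 12.02 = 218.28 million, so u = 12.02/218.28 = 5.51%.
After the first change, employed and labor force both rise by 2.72; unemployed unchanged → E = 208.98, U = 12.02, labor force = 221.00 million.
After the second change, unemployed and labor force both fall by 3.38 → E = 208.98, U = 8.64, labor force = 217.62 million.
New unemployment rate = 8.64 / 217.62 = 3.97%.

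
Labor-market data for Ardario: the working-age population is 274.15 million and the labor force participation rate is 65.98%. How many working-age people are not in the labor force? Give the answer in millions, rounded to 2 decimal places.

Share not in the labor force = 1 − 0.6598 = 0.3402.
Not in labor force = 0.3402 × 274.15 ≈ 93.27 million.

About 93.27 million are not in the labor force.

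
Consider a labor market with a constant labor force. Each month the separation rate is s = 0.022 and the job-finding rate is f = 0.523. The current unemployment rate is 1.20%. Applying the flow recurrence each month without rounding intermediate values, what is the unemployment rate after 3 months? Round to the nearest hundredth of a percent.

Unemployment rate after three months ≈ 3.77%.

With a fixed labor force, u_{t+1} = u_t + s·(1−u_t) − f·u_t = u_t·(1−s−f) + s.
Here 1−s−f = 0.455 and s = 0.022.
u_1 = 0.012000 × 0.455 + 0.022 = 0.027460.
u_2 = 0.027460 × 0.455 + 0.022 = 0.034494.
u_3 = 0.034494 × 0.455 + 0.022 = 0.037695.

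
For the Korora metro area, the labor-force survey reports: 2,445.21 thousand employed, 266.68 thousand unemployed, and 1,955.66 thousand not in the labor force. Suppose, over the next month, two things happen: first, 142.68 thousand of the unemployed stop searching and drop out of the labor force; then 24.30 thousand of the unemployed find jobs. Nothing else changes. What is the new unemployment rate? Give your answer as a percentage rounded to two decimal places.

New unemployment rate ≈ 3.88%.

Initially, labor force = 2,445.21 + 266.68 = 2,711.89 thousand, so u = 266.68/2,711.89 = 9.83%.
After the first change, unemployed and labor force both fall by 142.68 → E = 2,445.21, U = 124.00, labor force = 2,569.21 thousand.
After the second change, unemployed falls and employed rises by 24.30; labor force unchanged → E = 2,469.51, U = 99.70, labor force = 2,569.21 thousand.
New unemployment rate = 99.70 / 2,569.21 = 3.88%.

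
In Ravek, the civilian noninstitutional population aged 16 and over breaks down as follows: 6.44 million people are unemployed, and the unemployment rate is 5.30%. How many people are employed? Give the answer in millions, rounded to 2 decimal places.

Labor force = U / u = 6.44 / 0.0530 ≈ 121.51 million.
Employed = labor force − unemployed = 121.51 − 6.44 = 115.07 million.

About 115.07 million are employed.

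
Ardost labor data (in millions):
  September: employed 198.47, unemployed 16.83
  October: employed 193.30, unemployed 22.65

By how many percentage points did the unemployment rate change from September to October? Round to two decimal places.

September: labor force = 198.47 + 16.83 = 215.30; u = 16.83/215.30 = 7.82%.
October: labor force = 193.30 + 22.65 = 215.95; u = 22.65/215.95 = 10.49%.
Change = 10.49% − 7.82% = +2.67 pp.

The unemployment rate changed by +2.67 percentage points.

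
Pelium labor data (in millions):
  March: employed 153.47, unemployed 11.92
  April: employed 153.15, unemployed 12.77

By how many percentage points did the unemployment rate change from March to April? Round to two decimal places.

March: labor force = 153.47 + 11.92 = 165.39; u = 11.92/165.39 = 7.21%.
April: labor force = 153.15 + 12.77 = 165.92; u = 12.77/165.92 = 7.70%.
Change = 7.70% − 7.21% = +0.49 pp.

The unemployment rate changed by +0.49 percentage points.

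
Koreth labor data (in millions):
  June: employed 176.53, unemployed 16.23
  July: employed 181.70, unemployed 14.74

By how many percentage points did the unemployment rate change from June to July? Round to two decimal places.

June: labor force = 176.53 + 16.23 = 192.76; u = 16.23/192.76 = 8.42%.
July: labor force = 181.70 + 14.74 = 196.44; u = 14.74/196.44 = 7.50%.
Change = 7.50% − 8.42% = −0.92 pp.

The unemployment rate changed by −0.92 percentage points.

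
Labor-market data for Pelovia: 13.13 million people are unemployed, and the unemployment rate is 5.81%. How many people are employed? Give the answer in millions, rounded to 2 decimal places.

About 212.86 million are employed.

Labor force = U / u = 13.13 / 0.0581 ≈ 225.99 million.
Employed = labor force − unemployed = 225.99 − 13.13 = 212.86 million.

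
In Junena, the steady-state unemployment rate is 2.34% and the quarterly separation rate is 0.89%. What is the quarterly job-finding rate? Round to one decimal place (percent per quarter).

From u* = s/(s+f): f = s·(1−u)/u.
f = 0.89 × (1 − 0.0234) / 0.0234 = 0.8692 / 0.0234 ≈ 37.1% per quarter.

Job-finding rate ≈ 37.1% per quarter.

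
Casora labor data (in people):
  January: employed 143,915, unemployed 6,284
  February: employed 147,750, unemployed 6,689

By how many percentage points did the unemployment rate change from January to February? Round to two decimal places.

The unemployment rate changed by +0.15 percentage points.

January: labor force = 143,915 + 6,284 = 150,199; u = 6,284/150,199 = 4.18%.
February: labor force = 147,750 + 6,689 = 154,439; u = 6,689/154,439 = 4.33%.
Change = 4.33% − 4.18% = +0.15 pp.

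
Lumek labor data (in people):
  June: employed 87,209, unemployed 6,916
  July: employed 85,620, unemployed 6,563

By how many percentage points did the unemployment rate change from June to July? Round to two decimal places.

June: labor force = 87,209 + 6,916 = 94,125; u = 6,916/94,125 = 7.35%.
July: labor force = 85,620 + 6,563 = 92,183; u = 6,563/92,183 = 7.12%.
Change = 7.12% − 7.35% = −0.23 pp.

The unemployment rate changed by −0.23 percentage points.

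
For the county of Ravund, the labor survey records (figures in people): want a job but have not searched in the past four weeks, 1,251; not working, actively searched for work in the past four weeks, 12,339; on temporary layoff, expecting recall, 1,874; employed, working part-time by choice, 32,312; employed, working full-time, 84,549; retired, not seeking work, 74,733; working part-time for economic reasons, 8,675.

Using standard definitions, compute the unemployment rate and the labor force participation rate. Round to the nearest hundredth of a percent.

Employed = 32,312 + 84,549 + 8,675 = 125,536 (anyone who worked, including part-time for economic reasons, counts as employed).
Unemployed = 12,339 + 1,874 = 14,213 (jobless and actively searching, or on temporary layoff).
Labor force = 125,536 + 14,213 = 139,749.
Not in labor force = 1,251 + 74,733 = 75,984 (those not working and not actively searching are outside the labor force — including those who want a job but have given up searching).
Civilian working-age population = 139,749 + 75,984 = 215,733.
Unemployment rate = 14,213 / 139,749 = 10.17%.
Labor force participation rate = 139,749 / 215,733 = 64.78%.

Unemployment rate ≈ 10.17%; labor force participation rate ≈ 64.78%.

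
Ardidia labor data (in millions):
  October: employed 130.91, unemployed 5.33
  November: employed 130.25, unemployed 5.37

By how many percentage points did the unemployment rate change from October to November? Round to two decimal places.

The unemployment rate changed by +0.05 percentage points.

October: labor force = 130.91 + 5.33 = 136.24; u = 5.33/136.24 = 3.91%.
November: labor force = 130.25 + 5.37 = 135.62; u = 5.37/135.62 = 3.96%.
Change = 3.96% − 3.91% = +0.05 pp.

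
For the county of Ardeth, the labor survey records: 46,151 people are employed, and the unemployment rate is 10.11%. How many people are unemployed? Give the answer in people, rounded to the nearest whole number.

Let U be the number unemployed. The labor force is E + U, and U/(E+U) = 0.1011.
So U = 0.1011 × 46,151 / (1 − 0.1011) = 4665.87 / 0.8989 ≈ 5,191.

About 5,191 are unemployed.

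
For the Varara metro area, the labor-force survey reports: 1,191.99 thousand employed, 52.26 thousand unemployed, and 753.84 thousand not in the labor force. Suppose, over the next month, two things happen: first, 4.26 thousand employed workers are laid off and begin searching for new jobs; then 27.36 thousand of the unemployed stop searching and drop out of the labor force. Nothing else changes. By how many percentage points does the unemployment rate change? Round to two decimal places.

The unemployment rate changes by −1.80 percentage points.

Initially, labor force = 1,191.99 + 52.26 = 1,244.25 thousand, so u = 52.26/1,244.25 = 4.20%.
After the first change, employed falls and unemployed rises by 4.26; labor force unchanged → E = 1,187.73, U = 56.52, labor force = 1,244.25 thousand.
After the second change, unemployed and labor force both fall by 27.36 → E = 1,187.73, U = 29.16, labor force = 1,216.89 thousand.
New unemployment rate = 29.16 / 1,216.89 = 2.40%.
Change = 2.40% − 4.20% = −1.80 percentage points.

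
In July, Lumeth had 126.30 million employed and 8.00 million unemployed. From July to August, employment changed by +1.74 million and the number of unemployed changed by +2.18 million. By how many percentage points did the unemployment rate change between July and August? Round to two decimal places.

July: labor force = 126.30 + 8.00 = 134.30; u = 8.00/134.30 = 5.96%.
August: labor force = 128.04 + 10.18 = 138.22; u = 10.18/138.22 = 7.37%.
Change = 7.37% − 5.96% = +1.41 pp.

The unemployment rate changed by +1.41 percentage points.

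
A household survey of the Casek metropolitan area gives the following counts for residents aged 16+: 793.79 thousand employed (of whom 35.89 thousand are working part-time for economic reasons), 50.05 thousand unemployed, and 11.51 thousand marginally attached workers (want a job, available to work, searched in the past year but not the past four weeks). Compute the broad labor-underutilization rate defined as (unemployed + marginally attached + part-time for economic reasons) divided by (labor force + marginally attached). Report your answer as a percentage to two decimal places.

Broad underutilization rate ≈ 11.39%.

Labor force = 793.79 + 50.05 = 843.84 thousand.
Numerator = 50.05 + 11.51 + 35.89 = 97.45 thousand.
Denominator = 843.84 + 11.51 = 855.35 thousand.
Broad rate = 97.45 / 855.35 = 11.39%.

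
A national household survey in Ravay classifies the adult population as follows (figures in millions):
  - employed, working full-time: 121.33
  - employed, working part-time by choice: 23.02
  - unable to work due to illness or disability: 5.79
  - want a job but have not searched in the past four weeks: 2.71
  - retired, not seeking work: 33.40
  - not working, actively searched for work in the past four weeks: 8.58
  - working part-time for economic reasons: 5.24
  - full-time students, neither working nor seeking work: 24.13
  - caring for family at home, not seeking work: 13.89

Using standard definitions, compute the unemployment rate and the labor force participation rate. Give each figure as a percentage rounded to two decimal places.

Employed = 121.33 + 23.02 + 5.24 = 149.59 million (anyone who worked, including part-time for economic reasons, counts as employed).
Unemployed = 8.58 million.
Labor force = 149.59 + 8.58 = 158.17 million.
Not in labor force = 5.79 + 2.71 + 33.40 + 24.13 + 13.89 = 79.92 million (those not working and not actively searching are outside the labor force — including those who want a job but have given up searching).
Civilian working-age population = 158.17 + 79.92 = 238.09 million.
Unemployment rate = 8.58 / 158.17 = 5.42%.
Labor force participation rate = 158.17 / 238.09 = 66.43%.

Unemployment rate ≈ 5.42%; labor force participation rate ≈ 66.43%.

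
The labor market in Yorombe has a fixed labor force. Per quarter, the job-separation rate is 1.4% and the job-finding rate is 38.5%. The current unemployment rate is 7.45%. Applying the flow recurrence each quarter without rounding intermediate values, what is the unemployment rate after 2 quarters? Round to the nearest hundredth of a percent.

Unemployment rate after two quarters ≈ 4.93%.

With a fixed labor force, u_{t+1} = u_t + s·(1−u_t) − f·u_t = u_t·(1−s−f) + s.
Here 1−s−f = 0.601 and s = 0.014.
u_1 = 0.074500 × 0.601 + 0.014 = 0.058774.
u_2 = 0.058774 × 0.601 + 0.014 = 0.049323.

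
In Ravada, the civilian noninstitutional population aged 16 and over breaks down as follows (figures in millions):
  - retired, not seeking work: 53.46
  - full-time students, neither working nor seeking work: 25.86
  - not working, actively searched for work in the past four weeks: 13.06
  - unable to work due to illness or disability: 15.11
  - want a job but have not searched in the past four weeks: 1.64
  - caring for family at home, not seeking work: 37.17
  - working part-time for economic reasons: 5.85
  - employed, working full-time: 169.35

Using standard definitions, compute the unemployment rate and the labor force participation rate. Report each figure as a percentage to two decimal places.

Employed = 5.85 + 169.35 = 175.20 million (anyone who worked, including part-time for economic reasons, counts as employed).
Unemployed = 13.06 million.
Labor force = 175.20 + 13.06 = 188.26 million.
Not in labor force = 53.46 + 25.86 + 15.11 + 1.64 + 37.17 = 133.24 million (those not working and not actively searching are outside the labor force — including those who want a job but have given up searching).
Civilian working-age population = 188.26 + 133.24 = 321.50 million.
Unemployment rate = 13.06 / 188.26 = 6.94%.
Labor force participation rate = 188.26 / 321.50 = 58.56%.

Unemployment rate ≈ 6.94%; labor force participation rate ≈ 58.56%.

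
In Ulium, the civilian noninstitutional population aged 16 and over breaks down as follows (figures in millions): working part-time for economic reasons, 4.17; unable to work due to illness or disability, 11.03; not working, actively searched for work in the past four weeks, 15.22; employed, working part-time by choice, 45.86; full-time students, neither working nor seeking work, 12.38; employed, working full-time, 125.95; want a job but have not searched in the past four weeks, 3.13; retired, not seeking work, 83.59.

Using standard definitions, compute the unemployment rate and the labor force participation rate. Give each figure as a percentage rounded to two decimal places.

Unemployment rate ≈ 7.96%; labor force participation rate ≈ 63.45%.

Employed = 4.17 + 45.86 + 125.95 = 175.98 million (anyone who worked, including part-time for economic reasons, counts as employed).
Unemployed = 15.22 million.
Labor force = 175.98 + 15.22 = 191.20 million.
Not in labor force = 11.03 + 12.38 + 3.13 + 83.59 = 110.13 million (those not working and not actively searching are outside the labor force — including those who want a job but have given up searching).
Civilian working-age population = 191.20 + 110.13 = 301.33 million.
Unemployment rate = 15.22 / 191.20 = 7.96%.
Labor force participation rate = 191.20 / 301.33 = 63.45%.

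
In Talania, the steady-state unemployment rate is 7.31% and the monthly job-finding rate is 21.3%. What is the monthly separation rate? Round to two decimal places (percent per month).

Separation rate ≈ 1.68% per month.

From u* = s/(s+f): s = u·f/(1−u).
s = 0.0731 × 21.3 / (1 − 0.0731) = 1.5570 / 0.9269 ≈ 1.68% per month.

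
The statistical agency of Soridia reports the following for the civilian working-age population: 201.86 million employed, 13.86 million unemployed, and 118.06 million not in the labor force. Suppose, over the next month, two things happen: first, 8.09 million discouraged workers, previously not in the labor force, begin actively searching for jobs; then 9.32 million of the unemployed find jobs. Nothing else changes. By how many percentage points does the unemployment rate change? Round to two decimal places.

The unemployment rate changes by −0.78 percentage points.

Initially, labor force = 201.86 + 13.86 = 215.72 million, so u = 13.86/215.72 = 6.42%.
After the first change, unemployed and labor force both rise by 8.09 → E = 201.86, U = 21.95, labor force = 223.81 million.
After the second change, unemployed falls and employed rises by 9.32; labor force unchanged → E = 211.18, U = 12.63, labor force = 223.81 million.
New unemployment rate = 12.63 / 223.81 = 5.64%.
Change = 5.64% − 6.42% = −0.78 percentage points.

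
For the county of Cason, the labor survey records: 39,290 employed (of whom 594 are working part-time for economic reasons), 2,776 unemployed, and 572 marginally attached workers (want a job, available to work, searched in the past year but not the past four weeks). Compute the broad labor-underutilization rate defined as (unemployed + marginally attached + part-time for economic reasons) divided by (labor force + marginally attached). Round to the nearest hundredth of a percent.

Labor force = 39,290 + 2,776 = 42,066.
Numerator = 2,776 + 572 + 594 = 3,942.
Denominator = 42,066 + 572 = 42,638.
Broad rate = 3,942 / 42,638 = 9.25%.

Broad underutilization rate ≈ 9.25%.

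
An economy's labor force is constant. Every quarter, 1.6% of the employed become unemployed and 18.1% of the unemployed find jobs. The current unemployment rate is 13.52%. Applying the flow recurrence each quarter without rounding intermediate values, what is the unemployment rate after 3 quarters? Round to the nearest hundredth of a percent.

Unemployment rate after three quarters ≈ 10.92%.

With a fixed labor force, u_{t+1} = u_t + s·(1−u_t) − f·u_t = u_t·(1−s−f) + s.
Here 1−s−f = 0.803 and s = 0.016.
u_1 = 0.135200 × 0.803 + 0.016 = 0.124566.
u_2 = 0.124566 × 0.803 + 0.016 = 0.116026.
u_3 = 0.116026 × 0.803 + 0.016 = 0.109169.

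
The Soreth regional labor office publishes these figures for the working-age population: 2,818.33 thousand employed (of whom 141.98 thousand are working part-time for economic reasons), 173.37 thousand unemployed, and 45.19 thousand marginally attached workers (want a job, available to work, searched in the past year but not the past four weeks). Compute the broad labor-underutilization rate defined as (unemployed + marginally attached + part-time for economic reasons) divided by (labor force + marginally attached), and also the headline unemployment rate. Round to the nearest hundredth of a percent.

Labor force = 2,818.33 + 173.37 = 2,991.70 thousand.
Numerator = 173.37 + 45.19 + 141.98 = 360.54 thousand.
Denominator = 2,991.70 + 45.19 = 3,036.89 thousand.
Broad rate = 360.54 / 3,036.89 = 11.87%.
Headline unemployment rate = 173.37 / 2,991.70 = 5.80%.

Broad underutilization rate ≈ 11.87%; headline unemployment rate ≈ 5.80%.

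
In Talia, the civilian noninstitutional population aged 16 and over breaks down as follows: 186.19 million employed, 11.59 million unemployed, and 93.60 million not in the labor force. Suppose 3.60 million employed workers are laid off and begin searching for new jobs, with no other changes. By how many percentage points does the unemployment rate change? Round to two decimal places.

Initially, labor force = 186.19 + 11.59 = 197.78 million, so u = 11.59/197.78 = 5.86%.
After the change, employed falls and unemployed rises by 3.60; labor force unchanged → E = 182.59, U = 15.19, labor force = 197.78 million.
New unemployment rate = 15.19 / 197.78 = 7.68%.
Change = 7.68% − 5.86% = +1.82 percentage points.

The unemployment rate changes by +1.82 percentage points.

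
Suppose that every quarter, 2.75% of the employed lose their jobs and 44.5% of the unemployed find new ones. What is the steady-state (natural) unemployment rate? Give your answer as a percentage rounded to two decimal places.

At steady state the flows balance: s·E = f·U, so U/(E+U) = s/(s+f).
u* = 2.75 / (2.75 + 44.5) = 2.75 / 47.25 = 5.82%.

Steady-state unemployment rate ≈ 5.82%.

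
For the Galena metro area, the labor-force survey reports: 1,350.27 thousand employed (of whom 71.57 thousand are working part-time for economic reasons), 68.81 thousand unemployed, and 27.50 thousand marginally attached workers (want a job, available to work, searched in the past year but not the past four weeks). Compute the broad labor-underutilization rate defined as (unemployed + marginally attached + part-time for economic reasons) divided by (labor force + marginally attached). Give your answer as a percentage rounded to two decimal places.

Labor force = 1,350.27 + 68.81 = 1,419.08 thousand.
Numerator = 68.81 + 27.50 + 71.57 = 167.88 thousand.
Denominator = 1,419.08 + 27.50 = 1,446.58 thousand.
Broad rate = 167.88 / 1,446.58 = 11.61%.

Broad underutilization rate ≈ 11.61%.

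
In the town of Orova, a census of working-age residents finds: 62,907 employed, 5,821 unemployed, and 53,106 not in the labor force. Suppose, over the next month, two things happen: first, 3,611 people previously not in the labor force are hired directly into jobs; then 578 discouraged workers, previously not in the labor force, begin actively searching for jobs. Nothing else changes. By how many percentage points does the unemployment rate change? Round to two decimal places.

The unemployment rate changes by +0.31 percentage points.

Initially, labor force = 62,907 + 5,821 = 68,728, so u = 5,821/68,728 = 8.47%.
After the first change, employed and labor force both rise by 3,611; unemployed unchanged → E = 66,518, U = 5,821, labor force = 72,339.
After the second change, unemployed and labor force both rise by 578 → E = 66,518, U = 6,399, labor force = 72,917.
New unemployment rate = 6,399 / 72,917 = 8.78%.
Change = 8.78% − 8.47% = +0.31 percentage points.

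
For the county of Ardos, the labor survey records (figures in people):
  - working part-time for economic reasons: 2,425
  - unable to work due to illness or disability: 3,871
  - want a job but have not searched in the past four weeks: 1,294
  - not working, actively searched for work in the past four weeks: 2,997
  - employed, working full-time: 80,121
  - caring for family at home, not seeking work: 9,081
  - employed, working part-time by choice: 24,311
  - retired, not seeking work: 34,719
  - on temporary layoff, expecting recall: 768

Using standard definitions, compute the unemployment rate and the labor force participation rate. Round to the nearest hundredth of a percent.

Employed = 2,425 + 80,121 + 24,311 = 106,857 (anyone who worked, including part-time for economic reasons, counts as employed).
Unemployed = 2,997 + 768 = 3,765 (jobless and actively searching, or on temporary layoff).
Labor force = 106,857 + 3,765 = 110,622.
Not in labor force = 3,871 + 1,294 + 9,081 + 34,719 = 48,965 (those not working and not actively searching are outside the labor force — including those who want a job but have given up searching).
Civilian working-age population = 110,622 + 48,965 = 159,587.
Unemployment rate = 3,765 / 110,622 = 3.40%.
Labor force participation rate = 110,622 / 159,587 = 69.32%.

Unemployment rate ≈ 3.40%; labor force participation rate ≈ 69.32%.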